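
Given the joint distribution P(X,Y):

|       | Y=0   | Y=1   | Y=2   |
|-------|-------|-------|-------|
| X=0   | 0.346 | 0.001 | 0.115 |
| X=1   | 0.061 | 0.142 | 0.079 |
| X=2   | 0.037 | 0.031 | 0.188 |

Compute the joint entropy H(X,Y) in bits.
2.6185 bits

H(X,Y) = -Σ_{x,y} P(x,y) log₂ P(x,y). Per-cell terms -P(x,y)·log₂P(x,y):
  X=0: 0.52978, 0.00997, 0.35883
  X=1: 0.24614, 0.39988, 0.28930
  X=2: 0.17598, 0.15536, 0.45330
Sum of the 9 terms: H(X,Y) = 2.6185 bits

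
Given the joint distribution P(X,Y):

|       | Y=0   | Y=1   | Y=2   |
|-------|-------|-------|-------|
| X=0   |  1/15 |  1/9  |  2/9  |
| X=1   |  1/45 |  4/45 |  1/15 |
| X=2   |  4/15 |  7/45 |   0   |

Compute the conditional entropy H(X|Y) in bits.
1.1355 bits

H(X|Y) = H(X,Y) - H(Y)

H(X,Y) = -Σ_{x,y} P(x,y) log₂ P(x,y). Per-cell terms -P(x,y)·log₂P(x,y):
  X=0: 0.26046, 0.35221, 0.48221
  X=1: 0.12204, 0.31039, 0.26046
  X=2: 0.50850, 0.41759, 0.00000
  (cells with P = 0 contribute 0)
Sum of the 9 terms: H(X,Y) = 2.7139 bits

Marginal of Y (column sums):
  P(Y=0) = 1/15 + 1/45 + 4/15 = 16/45
  P(Y=1) = 1/9 + 4/45 + 7/45 = 16/45
  P(Y=2) = 2/9 + 1/15 + 0 = 13/45
H(Y) = -[(16/45)·log₂(16/45) + (16/45)·log₂(16/45) + (13/45)·log₂(13/45)]
  = 0.53044 + 0.53044 + 0.51752 = 1.5784 bits

H(X|Y) = H(X,Y) - H(Y) = 2.7139 - 1.5784 = 1.1355 bits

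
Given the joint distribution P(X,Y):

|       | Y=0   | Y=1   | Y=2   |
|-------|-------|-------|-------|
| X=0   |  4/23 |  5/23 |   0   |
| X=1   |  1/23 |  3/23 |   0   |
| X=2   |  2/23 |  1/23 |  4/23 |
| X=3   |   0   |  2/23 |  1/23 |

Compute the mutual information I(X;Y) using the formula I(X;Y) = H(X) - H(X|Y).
0.4416 bits

I(X;Y) = H(X) - H(X|Y)

Marginal of X (row sums):
  P(X=0) = 4/23 + 5/23 + 0 = 9/23
  P(X=1) = 1/23 + 3/23 + 0 = 4/23
  P(X=2) = 2/23 + 1/23 + 4/23 = 7/23
  P(X=3) = 0 + 2/23 + 1/23 = 3/23
H(X) = -[(9/23)·log₂(9/23) + (4/23)·log₂(4/23) + (7/23)·log₂(7/23) + (3/23)·log₂(3/23)]
  = 0.5297 + 0.4389 + 0.5223 + 0.3833 = 1.8742 bits

Marginal of Y (column sums):
  P(Y=0) = 4/23 + 1/23 + 2/23 + 0 = 7/23
  P(Y=1) = 5/23 + 3/23 + 1/23 + 2/23 = 11/23
  P(Y=2) = 0 + 0 + 4/23 + 1/23 = 5/23
H(X|Y) = Σ_y P(y)·H(X|Y=y):
  Y=0: P(Y=0) = 7/23, P(X|Y=0) = (4/7, 1/7, 2/7, 0) → H(X|Y=0) = 1.3788
  Y=1: P(Y=1) = 11/23, P(X|Y=1) = (5/11, 3/11, 1/11, 2/11) → H(X|Y=1) = 1.7899
  Y=2: P(Y=2) = 5/23, P(X|Y=2) = (0, 0, 4/5, 1/5) → H(X|Y=2) = 0.7219
H(X|Y) = (7/23)·1.3788 + (11/23)·1.7899 + (5/23)·0.7219 = 1.4326 bits

I(X;Y) = H(X) - H(X|Y) = 1.8742 - 1.4326 = 0.4416 bits

Cross-check via I(X;Y) = H(X) + H(Y) - H(X,Y): computing H(Y) from the column sums and H(X,Y) from the 12 cells in the same way gives H(Y) = 1.5099 bits and H(X,Y) = 2.9425 bits, so
I(X;Y) = 1.8742 + 1.5099 - 2.9425 = 0.4416 bits ✓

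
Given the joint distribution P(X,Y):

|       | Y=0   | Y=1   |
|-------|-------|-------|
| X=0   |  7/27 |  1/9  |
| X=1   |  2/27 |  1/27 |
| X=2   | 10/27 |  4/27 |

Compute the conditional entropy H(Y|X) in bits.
0.8760 bits

H(Y|X) = H(X,Y) - H(X)

H(X,Y) = -Σ_{x,y} P(x,y) log₂ P(x,y). Per-cell terms -P(x,y)·log₂P(x,y):
  X=0: 0.504916, 0.352214
  X=1: 0.278140, 0.176107
  X=2: 0.530726, 0.408131
Sum of the 6 terms: H(X,Y) = 2.25023 bits

Marginal of X (row sums):
  P(X=0) = 7/27 + 1/9 = 10/27
  P(X=1) = 2/27 + 1/27 = 1/9
  P(X=2) = 10/27 + 4/27 = 14/27
H(X) = -[(10/27)·log₂(10/27) + (1/9)·log₂(1/9) + (14/27)·log₂(14/27)]
  = 0.530726 + 0.352214 + 0.491313 = 1.37425 bits

H(Y|X) = H(X,Y) - H(X) = 2.25023 - 1.37425 = 0.8760 bits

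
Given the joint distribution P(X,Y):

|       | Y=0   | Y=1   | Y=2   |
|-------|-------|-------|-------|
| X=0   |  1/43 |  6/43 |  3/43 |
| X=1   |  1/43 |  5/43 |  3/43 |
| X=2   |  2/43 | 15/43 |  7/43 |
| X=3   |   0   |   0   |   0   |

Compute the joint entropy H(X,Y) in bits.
2.7080 bits

H(X,Y) = -Σ_{x,y} P(x,y) log₂ P(x,y). Per-cell terms -P(x,y)·log₂P(x,y):
  X=0: 0.12619, 0.39646, 0.26800
  X=1: 0.12619, 0.36097, 0.26800
  X=2: 0.20587, 0.53001, 0.42633
  X=3: 0.00000, 0.00000, 0.00000
  (cells with P = 0 contribute 0)
Sum of the 12 terms: H(X,Y) = 2.7080 bits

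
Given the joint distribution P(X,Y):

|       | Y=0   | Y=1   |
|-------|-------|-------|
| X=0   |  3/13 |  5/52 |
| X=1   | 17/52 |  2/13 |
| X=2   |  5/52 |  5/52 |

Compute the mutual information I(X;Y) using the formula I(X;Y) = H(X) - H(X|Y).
0.0178 bits

I(X;Y) = H(X) - H(X|Y)

Marginal of X (row sums):
  P(X=0) = 3/13 + 5/52 = 17/52
  P(X=1) = 17/52 + 2/13 = 25/52
  P(X=2) = 5/52 + 5/52 = 5/26
H(X) = -[(17/52)·log₂(17/52) + (25/52)·log₂(25/52) + (5/26)·log₂(5/26)]
  = 0.5273 + 0.5080 + 0.4574 = 1.4927 bits

Marginal of Y (column sums):
  P(Y=0) = 3/13 + 17/52 + 5/52 = 17/26
  P(Y=1) = 5/52 + 2/13 + 5/52 = 9/26
H(X|Y) = Σ_y P(y)·H(X|Y=y):
  Y=0: P(Y=0) = 17/26, P(X|Y=0) = (6/17, 1/2, 5/34) → H(X|Y=0) = 1.4370
  Y=1: P(Y=1) = 9/26, P(X|Y=1) = (5/18, 4/9, 5/18) → H(X|Y=1) = 1.5466
H(X|Y) = (17/26)·1.4370 + (9/26)·1.5466 = 1.4749 bits

I(X;Y) = H(X) - H(X|Y) = 1.4927 - 1.4749 = 0.0178 bits

Cross-check via I(X;Y) = H(X) + H(Y) - H(X,Y): computing H(Y) from the column sums and H(X,Y) from the 6 cells in the same way gives H(Y) = 0.9306 bits and H(X,Y) = 2.4055 bits, so
I(X;Y) = 1.4927 + 0.9306 - 2.4055 = 0.0178 bits ✓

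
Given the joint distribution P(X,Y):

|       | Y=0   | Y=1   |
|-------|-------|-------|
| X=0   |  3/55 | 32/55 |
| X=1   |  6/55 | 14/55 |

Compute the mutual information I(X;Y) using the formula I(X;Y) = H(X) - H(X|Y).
0.0539 bits

I(X;Y) = H(X) - H(X|Y)

Marginal of X (row sums):
  P(X=0) = 3/55 + 32/55 = 7/11
  P(X=1) = 6/55 + 14/55 = 4/11
H(X) = -[(7/11)·log₂(7/11) + (4/11)·log₂(4/11)]
  = 0.41496 + 0.53070 = 0.94566 bits

Marginal of Y (column sums):
  P(Y=0) = 3/55 + 6/55 = 9/55
  P(Y=1) = 32/55 + 14/55 = 46/55
H(X|Y) = Σ_y P(y)·H(X|Y=y):
  Y=0: P(Y=0) = 9/55, P(X|Y=0) = (1/3, 2/3) → H(X|Y=0) = 0.91830
  Y=1: P(Y=1) = 46/55, P(X|Y=1) = (16/23, 7/23) → H(X|Y=1) = 0.88654
H(X|Y) = (9/55)·0.91830 + (46/55)·0.88654 = 0.89174 bits

I(X;Y) = H(X) - H(X|Y) = 0.94566 - 0.89174 = 0.0539 bits

Cross-check via I(X;Y) = H(X) + H(Y) - H(X,Y): computing H(Y) from the column sums and H(X,Y) from the 4 cells in the same way gives H(Y) = 0.64294 bits and H(X,Y) = 1.53468 bits, so
I(X;Y) = 0.94566 + 0.64294 - 1.53468 = 0.0539 bits ✓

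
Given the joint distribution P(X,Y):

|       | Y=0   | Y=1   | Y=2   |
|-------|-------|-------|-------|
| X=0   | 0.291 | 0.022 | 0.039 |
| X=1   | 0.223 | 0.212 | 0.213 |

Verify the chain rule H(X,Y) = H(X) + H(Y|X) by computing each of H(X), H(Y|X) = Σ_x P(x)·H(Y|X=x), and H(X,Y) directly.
H(X) = 0.9358 bits, H(Y|X) = 1.3185 bits, H(X,Y) = 2.2543 bits

Marginal of X (row sums):
  P(X=0) = 0.291 + 0.022 + 0.039 = 0.352
  P(X=1) = 0.223 + 0.212 + 0.213 = 0.648
H(X) = -[0.352·log₂(0.352) + 0.648·log₂(0.648)]
  = 0.530236 + 0.405605 = 0.9358 bits

H(Y|X) = Σ_x P(x)·H(Y|X=x):
  X=0: P(X=0) = 0.352, P(Y|X=0) = (291/352, 1/16, 39/352) → H(Y|X=0) = 0.828645
  X=1: P(X=1) = 0.648, P(Y|X=1) = (223/648, 53/162, 71/216) → H(Y|X=1) = 1.584583
H(Y|X) = 0.352·0.828645 + 0.648·1.584583 = 1.3185 bits

H(X,Y) = -Σ_{x,y} P(x,y) log₂ P(x,y). Per-cell terms -P(x,y)·log₂P(x,y):
  X=0: 0.518245, 0.121140, 0.182535
  X=1: 0.482769, 0.474427, 0.475219
Sum of the 6 terms: H(X,Y) = 2.2543 bits

Chain rule check:
  H(X) + H(Y|X) = 0.9358 + 1.3185 = 2.2543 bits
  H(X,Y) = 2.2543 bits
✓ Chain rule verified.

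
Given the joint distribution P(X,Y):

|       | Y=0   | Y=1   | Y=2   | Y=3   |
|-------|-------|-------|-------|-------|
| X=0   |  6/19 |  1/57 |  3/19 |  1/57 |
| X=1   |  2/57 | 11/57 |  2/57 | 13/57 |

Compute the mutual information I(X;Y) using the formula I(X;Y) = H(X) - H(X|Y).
0.5249 bits

I(X;Y) = H(X) - H(X|Y)

Marginal of X (row sums):
  P(X=0) = 6/19 + 1/57 + 3/19 + 1/57 = 29/57
  P(X=1) = 2/57 + 11/57 + 2/57 + 13/57 = 28/57
H(X) = -[(29/57)·log₂(29/57) + (28/57)·log₂(28/57)]
  = 0.49601 + 0.50377 = 0.9998 bits

Marginal of Y (column sums):
  P(Y=0) = 6/19 + 2/57 = 20/57
  P(Y=1) = 1/57 + 11/57 = 4/19
  P(Y=2) = 3/19 + 2/57 = 11/57
  P(Y=3) = 1/57 + 13/57 = 14/57
H(X|Y) = Σ_y P(y)·H(X|Y=y):
  Y=0: P(Y=0) = 20/57, P(X|Y=0) = (9/10, 1/10) → H(X|Y=0) = 0.46900
  Y=1: P(Y=1) = 4/19, P(X|Y=1) = (1/12, 11/12) → H(X|Y=1) = 0.41382
  Y=2: P(Y=2) = 11/57, P(X|Y=2) = (9/11, 2/11) → H(X|Y=2) = 0.68404
  Y=3: P(Y=3) = 14/57, P(X|Y=3) = (1/14, 13/14) → H(X|Y=3) = 0.37123
H(X|Y) = (20/57)·0.46900 + (4/19)·0.41382 + (11/57)·0.68404 + (14/57)·0.37123 = 0.4749 bits

I(X;Y) = H(X) - H(X|Y) = 0.9998 - 0.4749 = 0.5249 bits

Cross-check via I(X;Y) = H(X) + H(Y) - H(X,Y): computing H(Y) from the column sums and H(X,Y) from the 8 cells in the same way gives H(Y) = 1.9589 bits and H(X,Y) = 2.4338 bits, so
I(X;Y) = 0.9998 + 1.9589 - 2.4338 = 0.5249 bits ✓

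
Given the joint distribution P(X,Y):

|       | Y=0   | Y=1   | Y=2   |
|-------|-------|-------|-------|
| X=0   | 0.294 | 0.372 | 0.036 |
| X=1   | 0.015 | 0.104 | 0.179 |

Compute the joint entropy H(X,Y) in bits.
2.0973 bits

H(X,Y) = -Σ_{x,y} P(x,y) log₂ P(x,y). Per-cell terms -P(x,y)·log₂P(x,y):
  X=0: 0.51924, 0.53070, 0.17265
  X=1: 0.09088, 0.33960, 0.44427
Sum of the 6 terms: H(X,Y) = 2.0973 bits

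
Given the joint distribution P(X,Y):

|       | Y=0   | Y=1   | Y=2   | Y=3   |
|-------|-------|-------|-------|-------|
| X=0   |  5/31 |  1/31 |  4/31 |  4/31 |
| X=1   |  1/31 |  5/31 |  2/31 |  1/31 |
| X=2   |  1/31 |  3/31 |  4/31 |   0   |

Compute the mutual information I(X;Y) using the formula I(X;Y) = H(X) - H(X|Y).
0.2810 bits

I(X;Y) = H(X) - H(X|Y)

Marginal of X (row sums):
  P(X=0) = 5/31 + 1/31 + 4/31 + 4/31 = 14/31
  P(X=1) = 1/31 + 5/31 + 2/31 + 1/31 = 9/31
  P(X=2) = 1/31 + 3/31 + 4/31 + 0 = 8/31
H(X) = -[(14/31)·log₂(14/31) + (9/31)·log₂(9/31) + (8/31)·log₂(8/31)]
  = 0.51793 + 0.51801 + 0.50431 = 1.54025 bits

Marginal of Y (column sums):
  P(Y=0) = 5/31 + 1/31 + 1/31 = 7/31
  P(Y=1) = 1/31 + 5/31 + 3/31 = 9/31
  P(Y=2) = 4/31 + 2/31 + 4/31 = 10/31
  P(Y=3) = 4/31 + 1/31 + 0 = 5/31
H(X|Y) = Σ_y P(y)·H(X|Y=y):
  Y=0: P(Y=0) = 7/31, P(X|Y=0) = (5/7, 1/7, 1/7) → H(X|Y=0) = 1.14883
  Y=1: P(Y=1) = 9/31, P(X|Y=1) = (1/9, 5/9, 1/3) → H(X|Y=1) = 1.35164
  Y=2: P(Y=2) = 10/31, P(X|Y=2) = (2/5, 1/5, 2/5) → H(X|Y=2) = 1.52193
  Y=3: P(Y=3) = 5/31, P(X|Y=3) = (4/5, 1/5, 0) → H(X|Y=3) = 0.72193
H(X|Y) = (7/31)·1.14883 + (9/31)·1.35164 + (10/31)·1.52193 + (5/31)·0.72193 = 1.25921 bits

I(X;Y) = H(X) - H(X|Y) = 1.54025 - 1.25921 = 0.2810 bits

Cross-check via I(X;Y) = H(X) + H(Y) - H(X,Y): computing H(Y) from the column sums and H(X,Y) from the 12 cells in the same way gives H(Y) = 1.95388 bits and H(X,Y) = 3.21309 bits, so
I(X;Y) = 1.54025 + 1.95388 - 3.21309 = 0.2810 bits ✓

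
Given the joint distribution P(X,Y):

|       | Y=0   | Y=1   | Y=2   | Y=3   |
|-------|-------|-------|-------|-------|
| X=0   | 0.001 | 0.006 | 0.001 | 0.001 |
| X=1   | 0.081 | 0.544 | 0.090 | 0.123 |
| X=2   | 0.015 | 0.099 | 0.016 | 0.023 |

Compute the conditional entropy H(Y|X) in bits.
1.4828 bits

H(Y|X) = H(X,Y) - H(X)

H(X,Y) = -Σ_{x,y} P(x,y) log₂ P(x,y). Per-cell terms -P(x,y)·log₂P(x,y):
  X=0: 0.00997, 0.04428, 0.00997, 0.00997
  X=1: 0.29370, 0.47781, 0.31265, 0.37186
  X=2: 0.09088, 0.33031, 0.09545, 0.12517
Sum of the 12 terms: H(X,Y) = 2.1720 bits

Marginal of X (row sums):
  P(X=0) = 0.001 + 0.006 + 0.001 + 0.001 = 0.009
  P(X=1) = 0.081 + 0.544 + 0.090 + 0.123 = 0.838
  P(X=2) = 0.015 + 0.099 + 0.016 + 0.023 = 0.153
H(X) = -[0.009·log₂(0.009) + 0.838·log₂(0.838) + 0.153·log₂(0.153)]
  = 0.06116 + 0.21367 + 0.41438 = 0.6892 bits

H(Y|X) = H(X,Y) - H(X) = 2.1720 - 0.6892 = 1.4828 bits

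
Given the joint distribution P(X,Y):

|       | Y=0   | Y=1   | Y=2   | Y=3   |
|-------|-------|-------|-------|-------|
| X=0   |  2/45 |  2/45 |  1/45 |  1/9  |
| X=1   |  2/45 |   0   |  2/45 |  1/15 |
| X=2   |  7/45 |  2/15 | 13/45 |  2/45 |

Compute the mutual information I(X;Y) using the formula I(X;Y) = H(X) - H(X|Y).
0.2226 bits

I(X;Y) = H(X) - H(X|Y)

Marginal of X (row sums):
  P(X=0) = 2/45 + 2/45 + 1/45 + 1/9 = 2/9
  P(X=1) = 2/45 + 0 + 2/45 + 1/15 = 7/45
  P(X=2) = 7/45 + 2/15 + 13/45 + 2/45 = 28/45
H(X) = -[(2/9)·log₂(2/9) + (7/45)·log₂(7/45) + (28/45)·log₂(28/45)]
  = 0.48221 + 0.41759 + 0.42591 = 1.3257 bits

Marginal of Y (column sums):
  P(Y=0) = 2/45 + 2/45 + 7/45 = 11/45
  P(Y=1) = 2/45 + 0 + 2/15 = 8/45
  P(Y=2) = 1/45 + 2/45 + 13/45 = 16/45
  P(Y=3) = 1/9 + 1/15 + 2/45 = 2/9
H(X|Y) = Σ_y P(y)·H(X|Y=y):
  Y=0: P(Y=0) = 11/45, P(X|Y=0) = (2/11, 2/11, 7/11) → H(X|Y=0) = 1.30930
  Y=1: P(Y=1) = 8/45, P(X|Y=1) = (1/4, 0, 3/4) → H(X|Y=1) = 0.81128
  Y=2: P(Y=2) = 16/45, P(X|Y=2) = (1/16, 1/8, 13/16) → H(X|Y=2) = 0.86839
  Y=3: P(Y=3) = 2/9, P(X|Y=3) = (1/2, 3/10, 1/5) → H(X|Y=3) = 1.48548
H(X|Y) = (11/45)·1.30930 + (8/45)·0.81128 + (16/45)·0.86839 + (2/9)·1.48548 = 1.1031 bits

I(X;Y) = H(X) - H(X|Y) = 1.3257 - 1.1031 = 0.2226 bits

Cross-check via I(X;Y) = H(X) + H(Y) - H(X,Y): computing H(Y) from the column sums and H(X,Y) from the 12 cells in the same way gives H(Y) = 1.9525 bits and H(X,Y) = 3.0556 bits, so
I(X;Y) = 1.3257 + 1.9525 - 3.0556 = 0.2226 bits ✓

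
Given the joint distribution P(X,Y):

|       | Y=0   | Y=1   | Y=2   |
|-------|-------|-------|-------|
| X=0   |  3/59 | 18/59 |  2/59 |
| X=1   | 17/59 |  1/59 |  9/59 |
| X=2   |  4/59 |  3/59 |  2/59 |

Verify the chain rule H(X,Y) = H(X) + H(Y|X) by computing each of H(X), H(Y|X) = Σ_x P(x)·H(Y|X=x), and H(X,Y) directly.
H(X) = 1.4597 bits, H(Y|X) = 1.1249 bits, H(X,Y) = 2.5846 bits

Marginal of X (row sums):
  P(X=0) = 3/59 + 18/59 + 2/59 = 23/59
  P(X=1) = 17/59 + 1/59 + 9/59 = 27/59
  P(X=2) = 4/59 + 3/59 + 2/59 = 9/59
H(X) = -[(23/59)·log₂(23/59) + (27/59)·log₂(27/59) + (9/59)·log₂(9/59)]
  = 0.52981 + 0.51609 + 0.41380 = 1.4597 bits

H(Y|X) = Σ_x P(x)·H(Y|X=x):
  X=0: P(X=0) = 23/59, P(Y|X=0) = (3/23, 18/23, 2/23) → H(Y|X=0) = 0.96645
  X=1: P(X=1) = 27/59, P(Y|X=1) = (17/27, 1/27, 1/3) → H(Y|X=1) = 1.12466
  X=2: P(X=2) = 9/59, P(Y|X=2) = (4/9, 1/3, 2/9) → H(Y|X=2) = 1.53049
H(Y|X) = (23/59)·0.96645 + (27/59)·1.12466 + (9/59)·1.53049 = 1.1249 bits

H(X,Y) = -Σ_{x,y} P(x,y) log₂ P(x,y). Per-cell terms -P(x,y)·log₂P(x,y):
  X=0: 0.21853, 0.52252, 0.16551
  X=1: 0.51726, 0.09971, 0.41380
  X=2: 0.26323, 0.21853, 0.16551
Sum of the 9 terms: H(X,Y) = 2.5846 bits

Chain rule check:
  H(X) + H(Y|X) = 1.4597 + 1.1249 = 2.5846 bits
  H(X,Y) = 2.5846 bits
✓ Chain rule verified.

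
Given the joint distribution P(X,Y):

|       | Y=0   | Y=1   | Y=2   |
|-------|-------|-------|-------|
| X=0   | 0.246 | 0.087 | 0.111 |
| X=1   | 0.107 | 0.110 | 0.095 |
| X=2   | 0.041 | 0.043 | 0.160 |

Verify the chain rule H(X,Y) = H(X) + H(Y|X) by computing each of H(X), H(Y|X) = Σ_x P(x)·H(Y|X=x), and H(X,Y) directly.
H(X) = 1.5409 bits, H(Y|X) = 1.4404 bits, H(X,Y) = 2.9813 bits

Marginal of X (row sums):
  P(X=0) = 0.246 + 0.087 + 0.111 = 0.444
  P(X=1) = 0.107 + 0.110 + 0.095 = 0.312
  P(X=2) = 0.041 + 0.043 + 0.160 = 0.244
H(X) = -[0.444·log₂(0.444) + 0.312·log₂(0.312) + 0.244·log₂(0.244)]
  = 0.52009 + 0.52428 + 0.49655 = 1.5409 bits

H(Y|X) = Σ_x P(x)·H(Y|X=x):
  X=0: P(X=0) = 0.444, P(Y|X=0) = (41/74, 29/148, 1/4) → H(Y|X=0) = 1.43276
  X=1: P(X=1) = 0.312, P(Y|X=1) = (107/312, 55/156, 95/312) → H(Y|X=1) = 1.58212
  X=2: P(X=2) = 0.244, P(Y|X=2) = (41/244, 43/244, 40/61) → H(Y|X=2) = 1.27296
H(Y|X) = 0.444·1.43276 + 0.312·1.58212 + 0.244·1.27296 = 1.4404 bits

H(X,Y) = -Σ_{x,y} P(x,y) log₂ P(x,y). Per-cell terms -P(x,y)·log₂P(x,y):
  X=0: 0.49772, 0.30649, 0.35202
  X=1: 0.34500, 0.35029, 0.32261
  X=2: 0.18894, 0.19520, 0.42302
Sum of the 9 terms: H(X,Y) = 2.9813 bits

Chain rule check:
  H(X) + H(Y|X) = 1.5409 + 1.4404 = 2.9813 bits
  H(X,Y) = 2.9813 bits
✓ Chain rule verified.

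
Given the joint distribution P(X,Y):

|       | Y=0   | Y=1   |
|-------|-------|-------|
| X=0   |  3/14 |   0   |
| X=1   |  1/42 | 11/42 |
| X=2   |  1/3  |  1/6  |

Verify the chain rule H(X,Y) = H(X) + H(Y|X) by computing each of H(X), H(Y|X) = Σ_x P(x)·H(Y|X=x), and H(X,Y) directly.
H(X) = 1.4926 bits, H(Y|X) = 0.5774 bits, H(X,Y) = 2.0700 bits

Marginal of X (row sums):
  P(X=0) = 3/14 + 0 = 3/14
  P(X=1) = 1/42 + 11/42 = 2/7
  P(X=2) = 1/3 + 1/6 = 1/2
H(X) = -[(3/14)·log₂(3/14) + (2/7)·log₂(2/7) + (1/2)·log₂(1/2)]
  = 0.47623 + 0.51639 + 0.50000 = 1.4926 bits

H(Y|X) = Σ_x P(x)·H(Y|X=x):
  X=0: P(X=0) = 3/14, P(Y|X=0) = (1, 0) → H(Y|X=0) = 0.00000
  X=1: P(X=1) = 2/7, P(Y|X=1) = (1/12, 11/12) → H(Y|X=1) = 0.41382
  X=2: P(X=2) = 1/2, P(Y|X=2) = (2/3, 1/3) → H(Y|X=2) = 0.91830
H(Y|X) = (3/14)·0.00000 + (2/7)·0.41382 + (1/2)·0.91830 = 0.5774 bits

H(X,Y) = -Σ_{x,y} P(x,y) log₂ P(x,y). Per-cell terms -P(x,y)·log₂P(x,y):
  X=0: 0.47623, 0.00000
  X=1: 0.12839, 0.50623
  X=2: 0.52832, 0.43083
  (cells with P = 0 contribute 0)
Sum of the 6 terms: H(X,Y) = 2.0700 bits

Chain rule check:
  H(X) + H(Y|X) = 1.4926 + 0.5774 = 2.0700 bits
  H(X,Y) = 2.0700 bits
✓ Chain rule verified.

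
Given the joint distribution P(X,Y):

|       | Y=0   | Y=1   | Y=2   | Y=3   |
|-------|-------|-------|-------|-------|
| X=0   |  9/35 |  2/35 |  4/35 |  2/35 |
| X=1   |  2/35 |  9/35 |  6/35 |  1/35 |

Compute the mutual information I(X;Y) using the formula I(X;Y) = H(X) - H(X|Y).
0.2133 bits

I(X;Y) = H(X) - H(X|Y)

Marginal of X (row sums):
  P(X=0) = 9/35 + 2/35 + 4/35 + 2/35 = 17/35
  P(X=1) = 2/35 + 9/35 + 6/35 + 1/35 = 18/35
H(X) = -[(17/35)·log₂(17/35) + (18/35)·log₂(18/35)]
  = 0.5060 + 0.4934 = 0.9994 bits

Marginal of Y (column sums):
  P(Y=0) = 9/35 + 2/35 = 11/35
  P(Y=1) = 2/35 + 9/35 = 11/35
  P(Y=2) = 4/35 + 6/35 = 2/7
  P(Y=3) = 2/35 + 1/35 = 3/35
H(X|Y) = Σ_y P(y)·H(X|Y=y):
  Y=0: P(Y=0) = 11/35, P(X|Y=0) = (9/11, 2/11) → H(X|Y=0) = 0.6840
  Y=1: P(Y=1) = 11/35, P(X|Y=1) = (2/11, 9/11) → H(X|Y=1) = 0.6840
  Y=2: P(Y=2) = 2/7, P(X|Y=2) = (2/5, 3/5) → H(X|Y=2) = 0.9710
  Y=3: P(Y=3) = 3/35, P(X|Y=3) = (2/3, 1/3) → H(X|Y=3) = 0.9183
H(X|Y) = (11/35)·0.6840 + (11/35)·0.6840 + (2/7)·0.9710 + (3/35)·0.9183 = 0.7861 bits

I(X;Y) = H(X) - H(X|Y) = 0.9994 - 0.7861 = 0.2133 bits

Cross-check via I(X;Y) = H(X) + H(Y) - H(X,Y): computing H(Y) from the column sums and H(X,Y) from the 8 cells in the same way gives H(Y) = 1.8698 bits and H(X,Y) = 2.6559 bits, so
I(X;Y) = 0.9994 + 1.8698 - 2.6559 = 0.2133 bits ✓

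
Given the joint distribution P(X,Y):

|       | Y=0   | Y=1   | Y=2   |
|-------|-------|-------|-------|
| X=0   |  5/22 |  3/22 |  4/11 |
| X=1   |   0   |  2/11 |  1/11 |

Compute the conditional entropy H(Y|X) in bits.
1.3248 bits

H(Y|X) = H(X,Y) - H(X)

H(X,Y) = -Σ_{x,y} P(x,y) log₂ P(x,y). Per-cell terms -P(x,y)·log₂P(x,y):
  X=0: 0.48580, 0.39197, 0.53070
  X=1: 0.00000, 0.44717, 0.31449
  (cells with P = 0 contribute 0)
Sum of the 6 terms: H(X,Y) = 2.17013 bits

Marginal of X (row sums):
  P(X=0) = 5/22 + 3/22 + 4/11 = 8/11
  P(X=1) = 0 + 2/11 + 1/11 = 3/11
H(X) = -[(8/11)·log₂(8/11) + (3/11)·log₂(3/11)]
  = 0.33413 + 0.51122 = 0.84535 bits

H(Y|X) = H(X,Y) - H(X) = 2.17013 - 0.84535 = 1.3248 bits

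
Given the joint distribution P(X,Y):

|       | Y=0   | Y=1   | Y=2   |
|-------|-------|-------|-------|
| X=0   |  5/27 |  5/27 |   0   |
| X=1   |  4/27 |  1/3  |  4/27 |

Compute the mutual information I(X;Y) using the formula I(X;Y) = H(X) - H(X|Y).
0.1330 bits

I(X;Y) = H(X) - H(X|Y)

Marginal of X (row sums):
  P(X=0) = 5/27 + 5/27 + 0 = 10/27
  P(X=1) = 4/27 + 1/3 + 4/27 = 17/27
H(X) = -[(10/27)·log₂(10/27) + (17/27)·log₂(17/27)]
  = 0.530726 + 0.420230 = 0.950956 bits

Marginal of Y (column sums):
  P(Y=0) = 5/27 + 4/27 = 1/3
  P(Y=1) = 5/27 + 1/3 = 14/27
  P(Y=2) = 0 + 4/27 = 4/27
H(X|Y) = Σ_y P(y)·H(X|Y=y):
  Y=0: P(Y=0) = 1/3, P(X|Y=0) = (5/9, 4/9) → H(X|Y=0) = 0.991076
  Y=1: P(Y=1) = 14/27, P(X|Y=1) = (5/14, 9/14) → H(X|Y=1) = 0.940286
  Y=2: P(Y=2) = 4/27, P(X|Y=2) = (0, 1) → H(X|Y=2) = 0.000000
H(X|Y) = (1/3)·0.991076 + (14/27)·0.940286 + (4/27)·0.000000 = 0.817914 bits

I(X;Y) = H(X) - H(X|Y) = 0.950956 - 0.817914 = 0.1330 bits

Cross-check via I(X;Y) = H(X) + H(Y) - H(X,Y): computing H(Y) from the column sums and H(X,Y) from the 6 cells in the same way gives H(Y) = 1.427766 bits and H(X,Y) = 2.245680 bits, so
I(X;Y) = 0.950956 + 1.427766 - 2.245680 = 0.1330 bits ✓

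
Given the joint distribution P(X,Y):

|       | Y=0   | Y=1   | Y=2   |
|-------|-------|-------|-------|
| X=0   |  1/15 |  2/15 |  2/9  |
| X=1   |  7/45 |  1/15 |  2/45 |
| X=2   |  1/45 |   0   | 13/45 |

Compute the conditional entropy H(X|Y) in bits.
1.2152 bits

H(X|Y) = H(X,Y) - H(Y)

H(X,Y) = -Σ_{x,y} P(x,y) log₂ P(x,y). Per-cell terms -P(x,y)·log₂P(x,y):
  X=0: 0.2605, 0.3876, 0.4822
  X=1: 0.4176, 0.2605, 0.1996
  X=2: 0.1220, 0.0000, 0.5175
  (cells with P = 0 contribute 0)
Sum of the 9 terms: H(X,Y) = 2.6475 bits

Marginal of Y (column sums):
  P(Y=0) = 1/15 + 7/45 + 1/45 = 11/45
  P(Y=1) = 2/15 + 1/15 + 0 = 1/5
  P(Y=2) = 2/9 + 2/45 + 13/45 = 5/9
H(Y) = -[(11/45)·log₂(11/45) + (1/5)·log₂(1/5) + (5/9)·log₂(5/9)]
  = 0.4968 + 0.4644 + 0.4711 = 1.4323 bits

H(X|Y) = H(X,Y) - H(Y) = 2.6475 - 1.4323 = 1.2152 bits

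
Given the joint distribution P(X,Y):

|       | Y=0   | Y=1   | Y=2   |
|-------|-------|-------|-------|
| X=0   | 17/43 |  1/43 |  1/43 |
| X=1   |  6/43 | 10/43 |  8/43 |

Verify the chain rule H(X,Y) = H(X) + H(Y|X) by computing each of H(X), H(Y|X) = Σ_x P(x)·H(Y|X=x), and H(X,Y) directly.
H(X) = 0.9902 bits, H(Y|X) = 1.1287 bits, H(X,Y) = 2.1189 bits

Marginal of X (row sums):
  P(X=0) = 17/43 + 1/43 + 1/43 = 19/43
  P(X=1) = 6/43 + 10/43 + 8/43 = 24/43
H(X) = -[(19/43)·log₂(19/43) + (24/43)·log₂(24/43)]
  = 0.52066 + 0.46956 = 0.9902 bits

H(Y|X) = Σ_x P(x)·H(Y|X=x):
  X=0: P(X=0) = 19/43, P(Y|X=0) = (17/19, 1/19, 1/19) → H(Y|X=0) = 0.59072
  X=1: P(X=1) = 24/43, P(Y|X=1) = (1/4, 5/12, 1/3) → H(Y|X=1) = 1.55459
H(Y|X) = (19/43)·0.59072 + (24/43)·1.55459 = 1.1287 bits

H(X,Y) = -Σ_{x,y} P(x,y) log₂ P(x,y). Per-cell terms -P(x,y)·log₂P(x,y):
  X=0: 0.52929, 0.12619, 0.12619
  X=1: 0.39646, 0.48938, 0.45140
Sum of the 6 terms: H(X,Y) = 2.1189 bits

Chain rule check:
  H(X) + H(Y|X) = 0.9902 + 1.1287 = 2.1189 bits
  H(X,Y) = 2.1189 bits
✓ Chain rule verified.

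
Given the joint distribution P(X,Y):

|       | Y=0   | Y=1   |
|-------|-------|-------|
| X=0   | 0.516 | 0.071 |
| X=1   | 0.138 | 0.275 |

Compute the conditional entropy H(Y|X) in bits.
0.6919 bits

H(Y|X) = H(X,Y) - H(X)

H(X,Y) = -Σ_{x,y} P(x,y) log₂ P(x,y). Per-cell terms -P(x,y)·log₂P(x,y):
  X=0: 0.49255, 0.27094
  X=1: 0.39430, 0.51219
Sum of the 4 terms: H(X,Y) = 1.66998 bits

Marginal of X (row sums):
  P(X=0) = 0.516 + 0.071 = 0.587
  P(X=1) = 0.138 + 0.275 = 0.413
H(X) = -[0.587·log₂(0.587) + 0.413·log₂(0.413)]
  = 0.45115 + 0.52690 = 0.97805 bits

H(Y|X) = H(X,Y) - H(X) = 1.66998 - 0.97805 = 0.6919 bits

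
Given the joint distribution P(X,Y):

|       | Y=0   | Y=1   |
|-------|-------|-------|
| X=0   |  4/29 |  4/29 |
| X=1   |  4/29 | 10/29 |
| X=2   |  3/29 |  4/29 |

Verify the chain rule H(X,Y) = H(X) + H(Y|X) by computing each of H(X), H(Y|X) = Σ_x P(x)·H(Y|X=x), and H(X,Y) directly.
H(X) = 1.5147 bits, H(Y|X) = 0.9304 bits, H(X,Y) = 2.4451 bits

Marginal of X (row sums):
  P(X=0) = 4/29 + 4/29 = 8/29
  P(X=1) = 4/29 + 10/29 = 14/29
  P(X=2) = 3/29 + 4/29 = 7/29
H(X) = -[(8/29)·log₂(8/29) + (14/29)·log₂(14/29) + (7/29)·log₂(7/29)]
  = 0.51255 + 0.50720 + 0.49498 = 1.5147 bits

H(Y|X) = Σ_x P(x)·H(Y|X=x):
  X=0: P(X=0) = 8/29, P(Y|X=0) = (1/2, 1/2) → H(Y|X=0) = 1.00000
  X=1: P(X=1) = 14/29, P(Y|X=1) = (2/7, 5/7) → H(Y|X=1) = 0.86312
  X=2: P(X=2) = 7/29, P(Y|X=2) = (3/7, 4/7) → H(Y|X=2) = 0.98523
H(Y|X) = (8/29)·1.00000 + (14/29)·0.86312 + (7/29)·0.98523 = 0.9304 bits

H(X,Y) = -Σ_{x,y} P(x,y) log₂ P(x,y). Per-cell terms -P(x,y)·log₂P(x,y):
  X=0: 0.39420, 0.39420
  X=1: 0.39420, 0.52967
  X=2: 0.33859, 0.39420
Sum of the 6 terms: H(X,Y) = 2.4451 bits

Chain rule check:
  H(X) + H(Y|X) = 1.5147 + 0.9304 = 2.4451 bits
  H(X,Y) = 2.4451 bits
✓ Chain rule verified.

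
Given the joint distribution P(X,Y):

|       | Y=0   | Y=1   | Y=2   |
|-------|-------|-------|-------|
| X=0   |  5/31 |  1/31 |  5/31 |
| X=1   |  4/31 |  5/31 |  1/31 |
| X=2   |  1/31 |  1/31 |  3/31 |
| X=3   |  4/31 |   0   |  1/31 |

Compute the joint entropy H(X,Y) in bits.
3.1612 bits

H(X,Y) = -Σ_{x,y} P(x,y) log₂ P(x,y). Per-cell terms -P(x,y)·log₂P(x,y):
  X=0: 0.42456, 0.15981, 0.42456
  X=1: 0.38119, 0.42456, 0.15981
  X=2: 0.15981, 0.15981, 0.32605
  X=3: 0.38119, 0.00000, 0.15981
  (cells with P = 0 contribute 0)
Sum of the 12 terms: H(X,Y) = 3.1612 bits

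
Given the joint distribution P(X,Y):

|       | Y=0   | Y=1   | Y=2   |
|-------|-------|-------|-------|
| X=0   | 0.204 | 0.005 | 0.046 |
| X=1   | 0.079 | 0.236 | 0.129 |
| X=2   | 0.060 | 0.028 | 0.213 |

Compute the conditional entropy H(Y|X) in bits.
1.1915 bits

H(Y|X) = H(X,Y) - H(X)

H(X,Y) = -Σ_{x,y} P(x,y) log₂ P(x,y). Per-cell terms -P(x,y)·log₂P(x,y):
  X=0: 0.46785, 0.03822, 0.20434
  X=1: 0.28930, 0.49162, 0.38114
  X=2: 0.24353, 0.14444, 0.47522
Sum of the 9 terms: H(X,Y) = 2.7357 bits

Marginal of X (row sums):
  P(X=0) = 0.204 + 0.005 + 0.046 = 0.255
  P(X=1) = 0.079 + 0.236 + 0.129 = 0.444
  P(X=2) = 0.060 + 0.028 + 0.213 = 0.301
H(X) = -[0.255·log₂(0.255) + 0.444·log₂(0.444) + 0.301·log₂(0.301)]
  = 0.50271 + 0.52009 + 0.52138 = 1.5442 bits

H(Y|X) = H(X,Y) - H(X) = 2.7357 - 1.5442 = 1.1915 bits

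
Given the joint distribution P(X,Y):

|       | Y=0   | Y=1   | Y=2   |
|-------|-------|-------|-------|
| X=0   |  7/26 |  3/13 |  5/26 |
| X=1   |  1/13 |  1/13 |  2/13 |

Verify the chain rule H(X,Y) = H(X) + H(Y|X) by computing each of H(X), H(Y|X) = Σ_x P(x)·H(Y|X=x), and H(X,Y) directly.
H(X) = 0.8905 bits, H(Y|X) = 1.5495 bits, H(X,Y) = 2.4400 bits

Marginal of X (row sums):
  P(X=0) = 7/26 + 3/13 + 5/26 = 9/13
  P(X=1) = 1/13 + 1/13 + 2/13 = 4/13
H(X) = -[(9/13)·log₂(9/13) + (4/13)·log₂(4/13)]
  = 0.3673 + 0.5232 = 0.8905 bits

H(Y|X) = Σ_x P(x)·H(Y|X=x):
  X=0: P(X=0) = 9/13, P(Y|X=0) = (7/18, 1/3, 5/18) → H(Y|X=0) = 1.5715
  X=1: P(X=1) = 4/13, P(Y|X=1) = (1/4, 1/4, 1/2) → H(Y|X=1) = 1.5000
H(Y|X) = (9/13)·1.5715 + (4/13)·1.5000 = 1.5495 bits

H(X,Y) = -Σ_{x,y} P(x,y) log₂ P(x,y). Per-cell terms -P(x,y)·log₂P(x,y):
  X=0: 0.5097, 0.4882, 0.4574
  X=1: 0.2846, 0.2846, 0.4155
Sum of the 6 terms: H(X,Y) = 2.4400 bits

Chain rule check:
  H(X) + H(Y|X) = 0.8905 + 1.5495 = 2.4400 bits
  H(X,Y) = 2.4400 bits
✓ Chain rule verified.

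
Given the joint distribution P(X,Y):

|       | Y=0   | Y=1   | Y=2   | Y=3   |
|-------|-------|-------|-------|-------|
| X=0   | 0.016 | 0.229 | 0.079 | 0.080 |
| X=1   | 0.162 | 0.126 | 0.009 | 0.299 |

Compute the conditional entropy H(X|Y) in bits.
0.7345 bits

H(X|Y) = H(X,Y) - H(Y)

H(X,Y) = -Σ_{x,y} P(x,y) log₂ P(x,y). Per-cell terms -P(x,y)·log₂P(x,y):
  X=0: 0.095453, 0.486987, 0.289298, 0.291508
  X=1: 0.425401, 0.376552, 0.061163, 0.520793
Sum of the 8 terms: H(X,Y) = 2.547155 bits

Marginal of Y (column sums):
  P(Y=0) = 0.016 + 0.162 = 0.178
  P(Y=1) = 0.229 + 0.126 = 0.355
  P(Y=2) = 0.079 + 0.009 = 0.088
  P(Y=3) = 0.080 + 0.299 = 0.379
H(Y) = -[0.178·log₂(0.178) + 0.355·log₂(0.355) + 0.088·log₂(0.088) + 0.379·log₂(0.379)]
  = 0.443229 + 0.530409 + 0.308559 + 0.530498 = 1.812695 bits

H(X|Y) = H(X,Y) - H(Y) = 2.547155 - 1.812695 = 0.7345 bits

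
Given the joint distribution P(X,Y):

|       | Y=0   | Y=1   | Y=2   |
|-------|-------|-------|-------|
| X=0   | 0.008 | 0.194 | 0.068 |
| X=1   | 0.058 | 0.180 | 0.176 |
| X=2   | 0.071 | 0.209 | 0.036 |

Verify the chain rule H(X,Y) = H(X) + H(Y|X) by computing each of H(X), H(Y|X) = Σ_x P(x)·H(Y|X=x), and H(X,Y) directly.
H(X) = 1.5619 bits, H(Y|X) = 1.2568 bits, H(X,Y) = 2.8187 bits

Marginal of X (row sums):
  P(X=0) = 0.008 + 0.194 + 0.068 = 0.270
  P(X=1) = 0.058 + 0.180 + 0.176 = 0.414
  P(X=2) = 0.071 + 0.209 + 0.036 = 0.316
H(X) = -[0.270·log₂(0.270) + 0.414·log₂(0.414) + 0.316·log₂(0.316)]
  = 0.5100 + 0.5267 + 0.5252 = 1.5619 bits

H(Y|X) = Σ_x P(x)·H(Y|X=x):
  X=0: P(X=0) = 0.270, P(Y|X=0) = (4/135, 97/135, 34/135) → H(Y|X=0) = 0.9941
  X=1: P(X=1) = 0.414, P(Y|X=1) = (29/207, 10/23, 88/207) → H(Y|X=1) = 1.4443
  X=2: P(X=2) = 0.316, P(Y|X=2) = (71/316, 209/316, 9/79) → H(Y|X=2) = 1.2355
H(Y|X) = 0.270·0.9941 + 0.414·1.4443 + 0.316·1.2355 = 1.2568 bits

H(X,Y) = -Σ_{x,y} P(x,y) log₂ P(x,y). Per-cell terms -P(x,y)·log₂P(x,y):
  X=0: 0.0557, 0.4590, 0.2637
  X=1: 0.2383, 0.4453, 0.4411
  X=2: 0.2709, 0.4720, 0.1727
Sum of the 9 terms: H(X,Y) = 2.8187 bits

Chain rule check:
  H(X) + H(Y|X) = 1.5619 + 1.2568 = 2.8187 bits
  H(X,Y) = 2.8187 bits
✓ Chain rule verified.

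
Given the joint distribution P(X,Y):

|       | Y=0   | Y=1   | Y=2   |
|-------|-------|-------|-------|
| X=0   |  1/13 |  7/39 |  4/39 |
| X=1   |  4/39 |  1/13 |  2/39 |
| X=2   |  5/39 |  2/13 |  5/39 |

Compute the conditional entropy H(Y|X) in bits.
1.5370 bits

H(Y|X) = H(X,Y) - H(X)

H(X,Y) = -Σ_{x,y} P(x,y) log₂ P(x,y). Per-cell terms -P(x,y)·log₂P(x,y):
  X=0: 0.2846, 0.4448, 0.3370
  X=1: 0.3370, 0.2846, 0.2198
  X=2: 0.3799, 0.4155, 0.3799
Sum of the 9 terms: H(X,Y) = 3.0831 bits

Marginal of X (row sums):
  P(X=0) = 1/13 + 7/39 + 4/39 = 14/39
  P(X=1) = 4/39 + 1/13 + 2/39 = 3/13
  P(X=2) = 5/39 + 2/13 + 5/39 = 16/39
H(X) = -[(14/39)·log₂(14/39) + (3/13)·log₂(3/13) + (16/39)·log₂(16/39)]
  = 0.5306 + 0.4882 + 0.5273 = 1.5461 bits

H(Y|X) = H(X,Y) - H(X) = 3.0831 - 1.5461 = 1.5370 bits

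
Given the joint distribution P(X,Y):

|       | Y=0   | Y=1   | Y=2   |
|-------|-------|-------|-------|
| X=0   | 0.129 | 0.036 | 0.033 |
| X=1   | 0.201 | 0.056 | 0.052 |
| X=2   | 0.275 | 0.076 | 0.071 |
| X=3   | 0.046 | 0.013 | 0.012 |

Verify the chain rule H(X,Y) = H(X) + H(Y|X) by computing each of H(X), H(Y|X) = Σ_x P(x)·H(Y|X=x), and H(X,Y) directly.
H(X) = 1.7824 bits, H(Y|X) = 1.2818 bits, H(X,Y) = 3.0642 bits

Marginal of X (row sums):
  P(X=0) = 0.129 + 0.036 + 0.033 = 0.198
  P(X=1) = 0.201 + 0.056 + 0.052 = 0.309
  P(X=2) = 0.275 + 0.076 + 0.071 = 0.422
  P(X=3) = 0.046 + 0.013 + 0.012 = 0.071
H(X) = -[0.198·log₂(0.198) + 0.309·log₂(0.309) + 0.422·log₂(0.422) + 0.071·log₂(0.071)]
  = 0.46261 + 0.52355 + 0.52526 + 0.27094 = 1.7824 bits

H(Y|X) = Σ_x P(x)·H(Y|X=x):
  X=0: P(X=0) = 0.198, P(Y|X=0) = (43/66, 2/11, 1/6) → H(Y|X=0) = 1.28072
  X=1: P(X=1) = 0.309, P(Y|X=1) = (67/103, 56/309, 52/309) → H(Y|X=1) = 1.28280
  X=2: P(X=2) = 0.422, P(Y|X=2) = (275/422, 38/211, 71/422) → H(Y|X=2) = 1.28063
  X=3: P(X=3) = 0.071, P(Y|X=3) = (46/71, 13/71, 12/71) → H(Y|X=3) = 1.28765
H(Y|X) = 0.198·1.28072 + 0.309·1.28280 + 0.422·1.28063 + 0.071·1.28765 = 1.2818 bits

H(X,Y) = -Σ_{x,y} P(x,y) log₂ P(x,y). Per-cell terms -P(x,y)·log₂P(x,y):
  X=0: 0.38114, 0.17265, 0.16241
  X=1: 0.46526, 0.23287, 0.22180
  X=2: 0.51219, 0.28256, 0.27094
  X=3: 0.20434, 0.08145, 0.07657
Sum of the 12 terms: H(X,Y) = 3.0642 bits

Chain rule check:
  H(X) + H(Y|X) = 1.7824 + 1.2818 = 3.0642 bits
  H(X,Y) = 3.0642 bits
✓ Chain rule verified.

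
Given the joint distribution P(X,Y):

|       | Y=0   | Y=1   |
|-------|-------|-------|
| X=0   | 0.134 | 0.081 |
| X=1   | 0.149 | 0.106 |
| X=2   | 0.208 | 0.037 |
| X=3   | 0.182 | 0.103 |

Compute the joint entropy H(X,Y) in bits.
2.8670 bits

H(X,Y) = -Σ_{x,y} P(x,y) log₂ P(x,y). Per-cell terms -P(x,y)·log₂P(x,y):
  X=0: 0.38856, 0.29370
  X=1: 0.40925, 0.34321
  X=2: 0.47119, 0.17598
  X=3: 0.44735, 0.33777
Sum of the 8 terms: H(X,Y) = 2.8670 bits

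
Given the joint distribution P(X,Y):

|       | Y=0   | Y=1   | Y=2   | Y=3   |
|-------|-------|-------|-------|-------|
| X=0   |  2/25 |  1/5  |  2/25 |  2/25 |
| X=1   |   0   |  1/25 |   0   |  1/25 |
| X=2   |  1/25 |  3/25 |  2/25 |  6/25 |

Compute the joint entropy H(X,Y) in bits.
3.0489 bits

H(X,Y) = -Σ_{x,y} P(x,y) log₂ P(x,y). Per-cell terms -P(x,y)·log₂P(x,y):
  X=0: 0.29151, 0.46439, 0.29151, 0.29151
  X=1: 0.00000, 0.18575, 0.00000, 0.18575
  X=2: 0.18575, 0.36707, 0.29151, 0.49413
  (cells with P = 0 contribute 0)
Sum of the 12 terms: H(X,Y) = 3.0489 bits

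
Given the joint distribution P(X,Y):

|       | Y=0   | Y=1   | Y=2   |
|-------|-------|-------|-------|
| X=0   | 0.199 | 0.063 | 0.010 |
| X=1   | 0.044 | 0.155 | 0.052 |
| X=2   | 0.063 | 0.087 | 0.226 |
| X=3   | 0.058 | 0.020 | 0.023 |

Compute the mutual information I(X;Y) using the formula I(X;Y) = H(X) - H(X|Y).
0.3207 bits

I(X;Y) = H(X) - H(X|Y)

Marginal of X (row sums):
  P(X=0) = 0.199 + 0.063 + 0.010 = 0.272
  P(X=1) = 0.044 + 0.155 + 0.052 = 0.251
  P(X=2) = 0.063 + 0.087 + 0.226 = 0.376
  P(X=3) = 0.058 + 0.020 + 0.023 = 0.101
H(X) = -[0.272·log₂(0.272) + 0.251·log₂(0.251) + 0.376·log₂(0.376) + 0.101·log₂(0.101)]
  = 0.510903 + 0.500554 + 0.530609 + 0.334065 = 1.87613 bits

Marginal of Y (column sums):
  P(Y=0) = 0.199 + 0.044 + 0.063 + 0.058 = 0.364
  P(Y=1) = 0.063 + 0.155 + 0.087 + 0.020 = 0.325
  P(Y=2) = 0.010 + 0.052 + 0.226 + 0.023 = 0.311
H(X|Y) = Σ_y P(y)·H(X|Y=y):
  Y=0: P(Y=0) = 0.364, P(X|Y=0) = (199/364, 11/91, 9/52, 29/182) → H(X|Y=0) = 1.704952
  Y=1: P(Y=1) = 0.325, P(X|Y=1) = (63/325, 31/65, 87/325, 4/65) → H(X|Y=1) = 1.724780
  Y=2: P(Y=2) = 0.311, P(X|Y=2) = (10/311, 52/311, 226/311, 23/311) → H(X|Y=2) = 1.203457
H(X|Y) = 0.364·1.704952 + 0.325·1.724780 + 0.311·1.203457 = 1.55543 bits

I(X;Y) = H(X) - H(X|Y) = 1.87613 - 1.55543 = 0.3207 bits

Cross-check via I(X;Y) = H(X) + H(Y) - H(X,Y): computing H(Y) from the column sums and H(X,Y) from the 12 cells in the same way gives H(Y) = 1.58173 bits and H(X,Y) = 3.13716 bits, so
I(X;Y) = 1.87613 + 1.58173 - 3.13716 = 0.3207 bits ✓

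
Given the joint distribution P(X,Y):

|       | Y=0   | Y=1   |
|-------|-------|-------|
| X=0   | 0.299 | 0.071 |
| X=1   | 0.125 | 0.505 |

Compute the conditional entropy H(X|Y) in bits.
0.6812 bits

H(X|Y) = H(X,Y) - H(Y)

H(X,Y) = -Σ_{x,y} P(x,y) log₂ P(x,y). Per-cell terms -P(x,y)·log₂P(x,y):
  X=0: 0.5208, 0.2709
  X=1: 0.3750, 0.4978
Sum of the 4 terms: H(X,Y) = 1.6645 bits

Marginal of Y (column sums):
  P(Y=0) = 0.299 + 0.125 = 0.424
  P(Y=1) = 0.071 + 0.505 = 0.576
H(Y) = -[0.424·log₂(0.424) + 0.576·log₂(0.576)]
  = 0.5249 + 0.4584 = 0.9833 bits

H(X|Y) = H(X,Y) - H(Y) = 1.6645 - 0.9833 = 0.6812 bits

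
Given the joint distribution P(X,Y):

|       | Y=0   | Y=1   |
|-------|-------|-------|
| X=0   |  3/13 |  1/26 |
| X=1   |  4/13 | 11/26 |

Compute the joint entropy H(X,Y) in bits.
1.7172 bits

H(X,Y) = -Σ_{x,y} P(x,y) log₂ P(x,y). Per-cell terms -P(x,y)·log₂P(x,y):
  X=0: 0.4882, 0.1808
  X=1: 0.5232, 0.5250
Sum of the 4 terms: H(X,Y) = 1.7172 bits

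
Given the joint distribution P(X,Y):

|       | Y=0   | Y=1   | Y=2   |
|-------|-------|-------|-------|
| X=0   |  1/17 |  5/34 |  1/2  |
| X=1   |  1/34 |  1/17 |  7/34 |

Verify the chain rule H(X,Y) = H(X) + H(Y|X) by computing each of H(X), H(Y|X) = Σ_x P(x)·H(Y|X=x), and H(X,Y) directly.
H(X) = 0.8740 bits, H(Y|X) = 1.1327 bits, H(X,Y) = 2.0066 bits

Marginal of X (row sums):
  P(X=0) = 1/17 + 5/34 + 1/2 = 12/17
  P(X=1) = 1/34 + 1/17 + 7/34 = 5/17
H(X) = -[(12/17)·log₂(12/17) + (5/17)·log₂(5/17)]
  = 0.35471 + 0.51927 = 0.8740 bits

H(Y|X) = Σ_x P(x)·H(Y|X=x):
  X=0: P(X=0) = 12/17, P(Y|X=0) = (1/12, 5/24, 17/24) → H(Y|X=0) = 1.12261
  X=1: P(X=1) = 5/17, P(Y|X=1) = (1/10, 1/5, 7/10) → H(Y|X=1) = 1.15678
H(Y|X) = (12/17)·1.12261 + (5/17)·1.15678 = 1.1327 bits

H(X,Y) = -Σ_{x,y} P(x,y) log₂ P(x,y). Per-cell terms -P(x,y)·log₂P(x,y):
  X=0: 0.24044, 0.40670, 0.50000
  X=1: 0.14963, 0.24044, 0.46943
Sum of the 6 terms: H(X,Y) = 2.0066 bits

Chain rule check:
  H(X) + H(Y|X) = 0.8740 + 1.1327 = 2.0067 bits
  H(X,Y) = 2.0066 bits
✓ Chain rule verified (Δ = 0.0001 is 4-dp rounding noise: each of the three values was rounded independently).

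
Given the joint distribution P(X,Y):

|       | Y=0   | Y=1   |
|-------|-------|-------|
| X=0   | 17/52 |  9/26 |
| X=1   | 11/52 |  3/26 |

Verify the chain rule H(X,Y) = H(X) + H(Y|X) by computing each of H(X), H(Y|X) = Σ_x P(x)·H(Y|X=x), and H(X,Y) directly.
H(X) = 0.9118 bits, H(Y|X) = 0.9789 bits, H(X,Y) = 1.8907 bits

Marginal of X (row sums):
  P(X=0) = 17/52 + 9/26 = 35/52
  P(X=1) = 11/52 + 3/26 = 17/52
H(X) = -[(35/52)·log₂(35/52) + (17/52)·log₂(17/52)]
  = 0.3844324 + 0.5273194 = 0.9118 bits

H(Y|X) = Σ_x P(x)·H(Y|X=x):
  X=0: P(X=0) = 35/52, P(Y|X=0) = (17/35, 18/35) → H(Y|X=0) = 0.9994111
  X=1: P(X=1) = 17/52, P(Y|X=1) = (11/17, 6/17) → H(Y|X=1) = 0.9366674
H(Y|X) = (35/52)·0.9994111 + (17/52)·0.9366674 = 0.9789 bits

H(X,Y) = -Σ_{x,y} P(x,y) log₂ P(x,y). Per-cell terms -P(x,y)·log₂P(x,y):
  X=0: 0.5273194, 0.5297936
  X=1: 0.4740594, 0.3594781
Sum of the 4 terms: H(X,Y) = 1.8907 bits

Chain rule check:
  H(X) + H(Y|X) = 0.9118 + 0.9789 = 1.8907 bits
  H(X,Y) = 1.8907 bits
✓ Chain rule verified.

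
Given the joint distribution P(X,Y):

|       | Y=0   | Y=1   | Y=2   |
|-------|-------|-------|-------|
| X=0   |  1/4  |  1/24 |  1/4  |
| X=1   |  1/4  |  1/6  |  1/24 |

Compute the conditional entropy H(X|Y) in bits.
0.8230 bits

H(X|Y) = H(X,Y) - H(Y)

H(X,Y) = -Σ_{x,y} P(x,y) log₂ P(x,y). Per-cell terms -P(x,y)·log₂P(x,y):
  X=0: 0.50000, 0.19104, 0.50000
  X=1: 0.50000, 0.43083, 0.19104
Sum of the 6 terms: H(X,Y) = 2.3129 bits

Marginal of Y (column sums):
  P(Y=0) = 1/4 + 1/4 = 1/2
  P(Y=1) = 1/24 + 1/6 = 5/24
  P(Y=2) = 1/4 + 1/24 = 7/24
H(Y) = -[(1/2)·log₂(1/2) + (5/24)·log₂(5/24) + (7/24)·log₂(7/24)]
  = 0.50000 + 0.47147 + 0.51847 = 1.4899 bits

H(X|Y) = H(X,Y) - H(Y) = 2.3129 - 1.4899 = 0.8230 bits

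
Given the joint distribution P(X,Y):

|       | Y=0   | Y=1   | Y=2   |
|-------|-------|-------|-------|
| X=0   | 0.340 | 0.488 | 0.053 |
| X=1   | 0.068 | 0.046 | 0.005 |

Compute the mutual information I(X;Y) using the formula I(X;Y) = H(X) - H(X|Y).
0.0106 bits

I(X;Y) = H(X) - H(X|Y)

Marginal of X (row sums):
  P(X=0) = 0.340 + 0.488 + 0.053 = 0.881
  P(X=1) = 0.068 + 0.046 + 0.005 = 0.119
H(X) = -[0.881·log₂(0.881) + 0.119·log₂(0.119)]
  = 0.16103 + 0.36545 = 0.5265 bits

Marginal of Y (column sums):
  P(Y=0) = 0.340 + 0.068 = 0.408
  P(Y=1) = 0.488 + 0.046 = 0.534
  P(Y=2) = 0.053 + 0.005 = 0.058
H(X|Y) = Σ_y P(y)·H(X|Y=y):
  Y=0: P(Y=0) = 0.408, P(X|Y=0) = (5/6, 1/6) → H(X|Y=0) = 0.65002
  Y=1: P(Y=1) = 0.534, P(X|Y=1) = (244/267, 23/267) → H(X|Y=1) = 0.42346
  Y=2: P(Y=2) = 0.058, P(X|Y=2) = (53/58, 5/58) → H(X|Y=2) = 0.42368
H(X|Y) = 0.408·0.65002 + 0.534·0.42346 + 0.058·0.42368 = 0.5159 bits

I(X;Y) = H(X) - H(X|Y) = 0.5265 - 0.5159 = 0.0106 bits

Cross-check via I(X;Y) = H(X) + H(Y) - H(X,Y): computing H(Y) from the column sums and H(X,Y) from the 6 cells in the same way gives H(Y) = 1.2493 bits and H(X,Y) = 1.7652 bits, so
I(X;Y) = 0.5265 + 1.2493 - 1.7652 = 0.0106 bits ✓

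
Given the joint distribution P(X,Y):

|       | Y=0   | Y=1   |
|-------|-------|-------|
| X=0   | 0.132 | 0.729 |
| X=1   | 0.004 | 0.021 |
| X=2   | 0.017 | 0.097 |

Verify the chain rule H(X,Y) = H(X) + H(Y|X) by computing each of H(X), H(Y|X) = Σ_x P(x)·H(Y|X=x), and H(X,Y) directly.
H(X) = 0.6761 bits, H(Y|X) = 0.6173 bits, H(X,Y) = 1.2934 bits

Marginal of X (row sums):
  P(X=0) = 0.132 + 0.729 = 0.861
  P(X=1) = 0.004 + 0.021 = 0.025
  P(X=2) = 0.017 + 0.097 = 0.114
H(X) = -[0.861·log₂(0.861) + 0.025·log₂(0.025) + 0.114·log₂(0.114)]
  = 0.18590 + 0.13305 + 0.35715 = 0.6761 bits

H(Y|X) = Σ_x P(x)·H(Y|X=x):
  X=0: P(X=0) = 0.861, P(Y|X=0) = (44/287, 243/287) → H(Y|X=0) = 0.61806
  X=1: P(X=1) = 0.025, P(Y|X=1) = (4/25, 21/25) → H(Y|X=1) = 0.63431
  X=2: P(X=2) = 0.114, P(Y|X=2) = (17/114, 97/114) → H(Y|X=2) = 0.60764
H(Y|X) = 0.861·0.61806 + 0.025·0.63431 + 0.114·0.60764 = 0.6173 bits

H(X,Y) = -Σ_{x,y} P(x,y) log₂ P(x,y). Per-cell terms -P(x,y)·log₂P(x,y):
  X=0: 0.38562, 0.33243
  X=1: 0.03186, 0.11704
  X=2: 0.09993, 0.32649
Sum of the 6 terms: H(X,Y) = 1.2934 bits

Chain rule check:
  H(X) + H(Y|X) = 0.6761 + 0.6173 = 1.2934 bits
  H(X,Y) = 1.2934 bits
✓ Chain rule verified.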